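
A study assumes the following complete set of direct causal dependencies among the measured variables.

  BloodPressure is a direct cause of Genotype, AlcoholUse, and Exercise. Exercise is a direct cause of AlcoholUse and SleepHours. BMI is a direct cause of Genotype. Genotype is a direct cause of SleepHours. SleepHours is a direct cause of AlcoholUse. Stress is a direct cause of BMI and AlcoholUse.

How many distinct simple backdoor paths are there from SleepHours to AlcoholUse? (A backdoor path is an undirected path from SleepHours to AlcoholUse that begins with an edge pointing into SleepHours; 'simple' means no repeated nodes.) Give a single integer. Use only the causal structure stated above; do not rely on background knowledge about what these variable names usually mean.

6

A backdoor path from SleepHours to AlcoholUse is any simple undirected path whose first edge points into SleepHours (i.e. leaves SleepHours via a parent).
Parents of SleepHours: {Exercise, Genotype}.
Enumerating:
  P1: SleepHours <- Exercise <- BloodPressure -> Genotype <- BMI <- Stress -> AlcoholUse
  P2: SleepHours <- Exercise <- BloodPressure -> AlcoholUse
  P3: SleepHours <- Exercise -> AlcoholUse
  P4: SleepHours <- Genotype <- BMI <- Stress -> AlcoholUse
  P5: SleepHours <- Genotype <- BloodPressure -> Exercise -> AlcoholUse
  P6: SleepHours <- Genotype <- BloodPressure -> AlcoholUse
That exhausts the simple backdoor paths. Count: 6.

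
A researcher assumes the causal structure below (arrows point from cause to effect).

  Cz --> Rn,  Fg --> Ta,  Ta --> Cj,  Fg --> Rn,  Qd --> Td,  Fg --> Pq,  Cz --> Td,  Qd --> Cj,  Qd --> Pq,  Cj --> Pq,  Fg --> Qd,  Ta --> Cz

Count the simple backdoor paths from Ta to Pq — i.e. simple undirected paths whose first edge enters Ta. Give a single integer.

5

A backdoor path from Ta to Pq is any simple undirected path whose first edge points into Ta (i.e. leaves Ta via a parent).
Parents of Ta: {Fg}.
Enumerating:
  P1: Ta <- Fg -> Qd -> Cj -> Pq
  P2: Ta <- Fg -> Qd -> Pq
  P3: Ta <- Fg -> Pq
  P4: Ta <- Fg -> Rn <- Cz -> Td <- Qd -> Cj -> Pq
  P5: Ta <- Fg -> Rn <- Cz -> Td <- Qd -> Pq
That exhausts the simple backdoor paths. Count: 5.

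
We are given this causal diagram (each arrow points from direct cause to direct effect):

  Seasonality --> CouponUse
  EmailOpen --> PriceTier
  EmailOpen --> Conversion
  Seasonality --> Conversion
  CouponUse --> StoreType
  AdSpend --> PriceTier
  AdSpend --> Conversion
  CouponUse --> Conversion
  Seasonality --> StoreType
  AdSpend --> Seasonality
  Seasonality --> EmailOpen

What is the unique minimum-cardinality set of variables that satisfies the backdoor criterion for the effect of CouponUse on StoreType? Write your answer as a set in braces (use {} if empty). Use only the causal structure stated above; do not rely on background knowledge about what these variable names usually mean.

Variables eligible for adjustment (non-descendants of CouponUse, excluding CouponUse and StoreType): {AdSpend, EmailOpen, PriceTier, Seasonality}.
Backdoor paths from CouponUse to StoreType:
  P1: CouponUse <- Seasonality -> StoreType
The empty set is not sufficient: P1 (CouponUse <- Seasonality -> StoreType) has no collider blocking it and no conditioned non-collider, so it is open.
Try {Seasonality}:
  P1: blocked at fork node Seasonality ∈ conditioning set.
{Seasonality} contains no descendant of CouponUse and blocks every backdoor path.
No other singleton works — e.g. {AdSpend} leaves P1 open — so {Seasonality} is the unique smallest valid adjustment set.

{Seasonality}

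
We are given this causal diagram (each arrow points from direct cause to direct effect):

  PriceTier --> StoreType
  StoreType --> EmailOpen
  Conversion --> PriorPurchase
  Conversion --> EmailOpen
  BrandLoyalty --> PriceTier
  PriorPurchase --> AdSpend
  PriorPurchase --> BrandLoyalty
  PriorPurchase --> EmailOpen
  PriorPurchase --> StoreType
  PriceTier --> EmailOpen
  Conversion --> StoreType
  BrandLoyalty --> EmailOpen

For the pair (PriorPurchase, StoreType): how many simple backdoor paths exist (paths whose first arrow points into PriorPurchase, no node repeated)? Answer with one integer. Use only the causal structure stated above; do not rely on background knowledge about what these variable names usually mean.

4

A backdoor path from PriorPurchase to StoreType is any simple undirected path whose first edge points into PriorPurchase (i.e. leaves PriorPurchase via a parent).
Parents of PriorPurchase: {Conversion}.
Enumerating:
  P1: PriorPurchase <- Conversion -> StoreType
  P2: PriorPurchase <- Conversion -> EmailOpen <- BrandLoyalty -> PriceTier -> StoreType
  P3: PriorPurchase <- Conversion -> EmailOpen <- PriceTier -> StoreType
  P4: PriorPurchase <- Conversion -> EmailOpen <- StoreType
That exhausts the simple backdoor paths. Count: 4.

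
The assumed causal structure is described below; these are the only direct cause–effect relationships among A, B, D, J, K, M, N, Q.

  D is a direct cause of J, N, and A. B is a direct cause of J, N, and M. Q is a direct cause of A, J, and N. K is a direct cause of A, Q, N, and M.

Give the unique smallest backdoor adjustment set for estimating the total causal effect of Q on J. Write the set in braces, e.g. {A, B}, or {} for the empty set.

Variables eligible for adjustment (non-descendants of Q, excluding Q and J): {B, D, K, M}.
Backdoor paths from Q to J:
  P1: Q <- K -> N <- B -> J
  P2: Q <- K -> N <- D -> J
  P3: Q <- K -> M <- B -> N <- D -> J
  P4: Q <- K -> M <- B -> J
  P5: Q <- K -> A <- D -> N <- B -> J
  P6: Q <- K -> A <- D -> J
Each backdoor path contains an unconditioned collider, so every path is already blocked with the empty conditioning set:
  P1: blocked at collider N (neither it nor any descendant is in the conditioning set).
  P2: blocked at collider N (neither it nor any descendant is in the conditioning set).
  P3: blocked at collider M (neither it nor any descendant is in the conditioning set).
  P4: blocked at collider M (neither it nor any descendant is in the conditioning set).
  P5: blocked at collider A (neither it nor any descendant is in the conditioning set).
  P6: blocked at collider A (neither it nor any descendant is in the conditioning set).
The empty set is therefore the unique smallest valid set.

{}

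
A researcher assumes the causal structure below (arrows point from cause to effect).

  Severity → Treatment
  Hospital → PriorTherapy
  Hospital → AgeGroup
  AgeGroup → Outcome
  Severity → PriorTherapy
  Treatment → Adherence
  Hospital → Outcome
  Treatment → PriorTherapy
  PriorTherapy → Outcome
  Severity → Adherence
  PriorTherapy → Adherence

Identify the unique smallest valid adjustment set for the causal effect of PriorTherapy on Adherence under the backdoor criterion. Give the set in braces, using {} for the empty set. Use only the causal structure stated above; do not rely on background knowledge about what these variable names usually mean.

Variables eligible for adjustment (non-descendants of PriorTherapy, excluding PriorTherapy and Adherence): {AgeGroup, Hospital, Severity, Treatment}.
Backdoor paths from PriorTherapy to Adherence:
  P1: PriorTherapy <- Severity -> Treatment -> Adherence
  P2: PriorTherapy <- Severity -> Adherence
  P3: PriorTherapy <- Treatment <- Severity -> Adherence
  P4: PriorTherapy <- Treatment -> Adherence
The empty set is not sufficient: P1 (PriorTherapy <- Severity -> Treatment -> Adherence) has no collider blocking it and no conditioned non-collider, so it is open.
Try {Severity, Treatment}:
  P1: blocked at fork node Severity ∈ conditioning set.
  P2: blocked at fork node Severity ∈ conditioning set.
  P3: blocked at chain node Treatment ∈ conditioning set.
  P4: blocked at fork node Treatment ∈ conditioning set.
{Severity, Treatment} contains no descendant of PriorTherapy and blocks every backdoor path.
Every element of {Severity, Treatment} is needed (dropping Severity leaves P2 open; dropping Treatment leaves P4 open), so no proper subset is valid.
Among all size-2 subsets of the eligible variables, only {Severity, Treatment} blocks every backdoor path, so it is the unique smallest valid adjustment set.

{Severity, Treatment}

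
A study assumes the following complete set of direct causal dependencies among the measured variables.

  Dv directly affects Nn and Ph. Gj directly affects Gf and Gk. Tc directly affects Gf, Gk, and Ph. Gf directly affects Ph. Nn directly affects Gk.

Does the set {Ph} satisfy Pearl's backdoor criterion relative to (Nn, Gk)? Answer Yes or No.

No

Backdoor paths from Nn to Gk (paths whose first edge points into Nn):
  P1: Nn <- Dv -> Ph <- Tc -> Gf <- Gj -> Gk
  P2: Nn <- Dv -> Ph <- Tc -> Gk
  P3: Nn <- Dv -> Ph <- Gf <- Tc -> Gk
  P4: Nn <- Dv -> Ph <- Gf <- Gj -> Gk
Condition 1 (no descendant of Nn in the set): holds — descendants of Nn are {Gk}; none are in {Ph}.
Condition 2 (every backdoor path blocked by {Ph}):
  P1: open — collider(s) Ph, Gf are conditioned on (or have a conditioned descendant) and no non-collider on the path is in the set.
  P2: open — collider(s) Ph are conditioned on (or have a conditioned descendant) and no non-collider on the path is in the set.
  P3: open — collider(s) Ph are conditioned on (or have a conditioned descendant) and no non-collider on the path is in the set.
  P4: open — collider(s) Ph are conditioned on (or have a conditioned descendant) and no non-collider on the path is in the set.
{Ph} does not satisfy the backdoor criterion.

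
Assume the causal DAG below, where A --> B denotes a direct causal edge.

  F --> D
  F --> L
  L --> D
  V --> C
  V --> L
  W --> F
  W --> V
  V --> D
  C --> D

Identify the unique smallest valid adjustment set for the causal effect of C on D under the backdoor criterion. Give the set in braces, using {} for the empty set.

{V}

Variables eligible for adjustment (non-descendants of C, excluding C and D): {F, L, V, W}.
Backdoor paths from C to D:
  P1: C <- V <- W -> F -> L -> D
  P2: C <- V <- W -> F -> D
  P3: C <- V -> L <- F -> D
  P4: C <- V -> L -> D
  P5: C <- V -> D
The empty set is not sufficient: P1 (C <- V <- W -> F -> L -> D) has no collider blocking it and no conditioned non-collider, so it is open.
Try {V}:
  P1: blocked at chain node V ∈ conditioning set.
  P2: blocked at chain node V ∈ conditioning set.
  P3: blocked at fork node V ∈ conditioning set.
  P4: blocked at fork node V ∈ conditioning set.
  P5: blocked at fork node V ∈ conditioning set.
{V} contains no descendant of C and blocks every backdoor path.
No other singleton works — e.g. {W} leaves P4 open — so {V} is the unique smallest valid adjustment set.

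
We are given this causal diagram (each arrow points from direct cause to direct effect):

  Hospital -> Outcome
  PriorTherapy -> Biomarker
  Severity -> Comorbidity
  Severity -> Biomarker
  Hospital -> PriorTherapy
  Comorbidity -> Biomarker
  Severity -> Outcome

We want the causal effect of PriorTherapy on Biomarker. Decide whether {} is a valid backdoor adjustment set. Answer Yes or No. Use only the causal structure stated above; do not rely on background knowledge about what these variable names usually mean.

Backdoor paths from PriorTherapy to Biomarker (paths whose first edge points into PriorTherapy):
  P1: PriorTherapy <- Hospital -> Outcome <- Severity -> Comorbidity -> Biomarker
  P2: PriorTherapy <- Hospital -> Outcome <- Severity -> Biomarker
Condition 1 (no descendant of PriorTherapy in the set): holds — descendants of PriorTherapy are {Biomarker}; none are in {}.
Condition 2 (every backdoor path blocked by {}):
  P1: blocked at collider Outcome (neither it nor any descendant is in the conditioning set).
  P2: blocked at collider Outcome (neither it nor any descendant is in the conditioning set).
{} satisfies the backdoor criterion.

Yes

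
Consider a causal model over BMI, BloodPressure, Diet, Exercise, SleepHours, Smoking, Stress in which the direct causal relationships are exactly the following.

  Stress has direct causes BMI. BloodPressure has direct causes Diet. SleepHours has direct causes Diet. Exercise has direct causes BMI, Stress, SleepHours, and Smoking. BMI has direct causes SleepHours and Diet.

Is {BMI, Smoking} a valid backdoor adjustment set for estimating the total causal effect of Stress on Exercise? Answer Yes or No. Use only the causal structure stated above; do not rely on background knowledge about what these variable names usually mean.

Yes

Backdoor paths from Stress to Exercise (paths whose first edge points into Stress):
  P1: Stress <- BMI <- Diet -> SleepHours -> Exercise
  P2: Stress <- BMI <- SleepHours -> Exercise
  P3: Stress <- BMI -> Exercise
Condition 1 (no descendant of Stress in the set): holds — descendants of Stress are {Exercise}; none are in {BMI, Smoking}.
Condition 2 (every backdoor path blocked by {BMI, Smoking}):
  P1: blocked at chain node BMI ∈ conditioning set.
  P2: blocked at chain node BMI ∈ conditioning set.
  P3: blocked at fork node BMI ∈ conditioning set.
{BMI, Smoking} satisfies the backdoor criterion.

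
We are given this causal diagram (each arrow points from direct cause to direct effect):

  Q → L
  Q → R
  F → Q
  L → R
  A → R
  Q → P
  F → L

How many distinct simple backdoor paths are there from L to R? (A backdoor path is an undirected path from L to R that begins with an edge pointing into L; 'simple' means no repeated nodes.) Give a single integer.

A backdoor path from L to R is any simple undirected path whose first edge points into L (i.e. leaves L via a parent).
Parents of L: {F, Q}.
Enumerating:
  P1: L <- F -> Q -> R
  P2: L <- Q -> R
That exhausts the simple backdoor paths. Count: 2.

2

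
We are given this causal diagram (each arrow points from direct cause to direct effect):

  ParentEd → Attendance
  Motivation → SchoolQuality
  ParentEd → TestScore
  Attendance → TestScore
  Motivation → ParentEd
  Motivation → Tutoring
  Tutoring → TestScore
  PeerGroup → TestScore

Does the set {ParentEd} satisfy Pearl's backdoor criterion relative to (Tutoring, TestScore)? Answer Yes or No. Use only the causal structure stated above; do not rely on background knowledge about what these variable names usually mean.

Yes

Backdoor paths from Tutoring to TestScore (paths whose first edge points into Tutoring):
  P1: Tutoring <- Motivation -> ParentEd -> Attendance -> TestScore
  P2: Tutoring <- Motivation -> ParentEd -> TestScore
Condition 1 (no descendant of Tutoring in the set): holds — descendants of Tutoring are {TestScore}; none are in {ParentEd}.
Condition 2 (every backdoor path blocked by {ParentEd}):
  P1: blocked at chain node ParentEd ∈ conditioning set.
  P2: blocked at chain node ParentEd ∈ conditioning set.
{ParentEd} satisfies the backdoor criterion.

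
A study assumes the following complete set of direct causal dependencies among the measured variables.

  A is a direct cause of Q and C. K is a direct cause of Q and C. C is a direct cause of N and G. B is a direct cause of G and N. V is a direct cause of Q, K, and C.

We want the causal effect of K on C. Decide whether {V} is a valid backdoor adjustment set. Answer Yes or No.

Backdoor paths from K to C (paths whose first edge points into K):
  P1: K <- V -> C
  P2: K <- V -> Q <- A -> C
Condition 1 (no descendant of K in the set): holds — descendants of K are {C, G, N, Q}; none are in {V}.
Condition 2 (every backdoor path blocked by {V}):
  P1: blocked at fork node V ∈ conditioning set.
  P2: blocked at fork node V ∈ conditioning set.
{V} satisfies the backdoor criterion.

Yes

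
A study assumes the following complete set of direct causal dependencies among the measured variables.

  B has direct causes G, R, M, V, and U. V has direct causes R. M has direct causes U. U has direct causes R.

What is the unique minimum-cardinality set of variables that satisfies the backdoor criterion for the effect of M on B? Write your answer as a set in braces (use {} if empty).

{U}

Variables eligible for adjustment (non-descendants of M, excluding M and B): {G, R, U, V}.
Backdoor paths from M to B:
  P1: M <- U <- R -> V -> B
  P2: M <- U <- R -> B
  P3: M <- U -> B
The empty set is not sufficient: P1 (M <- U <- R -> V -> B) has no collider blocking it and no conditioned non-collider, so it is open.
Try {U}:
  P1: blocked at chain node U ∈ conditioning set.
  P2: blocked at chain node U ∈ conditioning set.
  P3: blocked at fork node U ∈ conditioning set.
{U} contains no descendant of M and blocks every backdoor path.
No other singleton works — e.g. {R} leaves P3 open — so {U} is the unique smallest valid adjustment set.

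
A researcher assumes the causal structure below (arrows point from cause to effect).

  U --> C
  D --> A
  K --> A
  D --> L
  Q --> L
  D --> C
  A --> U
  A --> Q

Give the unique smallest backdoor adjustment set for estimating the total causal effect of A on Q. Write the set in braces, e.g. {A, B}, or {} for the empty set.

{}

Variables eligible for adjustment (non-descendants of A, excluding A and Q): {D, K}.
Backdoor paths from A to Q:
  P1: A <- D -> L <- Q
Each backdoor path contains an unconditioned collider, so every path is already blocked with the empty conditioning set:
  P1: blocked at collider L (neither it nor any descendant is in the conditioning set).
The empty set is therefore the unique smallest valid set.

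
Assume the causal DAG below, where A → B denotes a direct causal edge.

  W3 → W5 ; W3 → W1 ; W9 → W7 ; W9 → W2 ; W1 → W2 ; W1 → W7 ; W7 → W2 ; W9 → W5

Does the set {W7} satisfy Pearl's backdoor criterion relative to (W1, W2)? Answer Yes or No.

No

Backdoor paths from W1 to W2 (paths whose first edge points into W1):
  P1: W1 <- W3 -> W5 <- W9 -> W7 -> W2
  P2: W1 <- W3 -> W5 <- W9 -> W2
Condition 1 (no descendant of W1 in the set): FAILS — W7 is a descendant of W1.
Condition 2 (every backdoor path blocked by {W7}):
  P1: blocked at collider W5 (neither it nor any descendant is in the conditioning set).
  P2: blocked at collider W5 (neither it nor any descendant is in the conditioning set).
{W7} does not satisfy the backdoor criterion.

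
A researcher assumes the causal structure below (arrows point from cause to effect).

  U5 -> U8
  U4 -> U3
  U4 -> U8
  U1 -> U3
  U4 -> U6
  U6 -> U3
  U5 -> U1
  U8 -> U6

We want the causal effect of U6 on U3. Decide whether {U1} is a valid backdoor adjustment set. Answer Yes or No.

No

Backdoor paths from U6 to U3 (paths whose first edge points into U6):
  P1: U6 <- U4 -> U8 <- U5 -> U1 -> U3
  P2: U6 <- U4 -> U3
  P3: U6 <- U8 <- U4 -> U3
  P4: U6 <- U8 <- U5 -> U1 -> U3
Condition 1 (no descendant of U6 in the set): holds — descendants of U6 are {U3}; none are in {U1}.
Condition 2 (every backdoor path blocked by {U1}):
  P1: blocked at collider U8 (neither it nor any descendant is in the conditioning set).
  P2: open — no interior node is in the conditioning set.
  P3: open — no interior node is in the conditioning set.
  P4: blocked at chain node U1 ∈ conditioning set.
{U1} does not satisfy the backdoor criterion.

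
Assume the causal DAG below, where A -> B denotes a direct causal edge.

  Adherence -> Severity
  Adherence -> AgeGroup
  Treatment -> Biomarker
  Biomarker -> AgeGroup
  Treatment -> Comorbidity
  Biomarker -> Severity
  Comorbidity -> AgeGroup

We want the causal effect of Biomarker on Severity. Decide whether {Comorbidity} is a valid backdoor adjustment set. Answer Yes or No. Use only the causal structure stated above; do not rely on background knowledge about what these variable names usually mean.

Yes

Backdoor paths from Biomarker to Severity (paths whose first edge points into Biomarker):
  P1: Biomarker <- Treatment -> Comorbidity -> AgeGroup <- Adherence -> Severity
Condition 1 (no descendant of Biomarker in the set): holds — descendants of Biomarker are {AgeGroup, Severity}; none are in {Comorbidity}.
Condition 2 (every backdoor path blocked by {Comorbidity}):
  P1: blocked at chain node Comorbidity ∈ conditioning set.
{Comorbidity} satisfies the backdoor criterion.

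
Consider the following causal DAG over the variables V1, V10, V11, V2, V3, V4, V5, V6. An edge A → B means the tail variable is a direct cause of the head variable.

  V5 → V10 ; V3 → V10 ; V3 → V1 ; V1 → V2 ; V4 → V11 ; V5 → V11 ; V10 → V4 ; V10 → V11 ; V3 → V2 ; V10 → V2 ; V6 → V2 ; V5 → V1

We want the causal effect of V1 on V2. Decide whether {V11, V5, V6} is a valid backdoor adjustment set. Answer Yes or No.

Backdoor paths from V1 to V2 (paths whose first edge points into V1):
  P1: V1 <- V5 -> V10 <- V3 -> V2
  P2: V1 <- V5 -> V10 -> V2
  P3: V1 <- V5 -> V11 <- V10 <- V3 -> V2
  P4: V1 <- V5 -> V11 <- V10 -> V2
  P5: V1 <- V5 -> V11 <- V4 <- V10 <- V3 -> V2
  P6: V1 <- V5 -> V11 <- V4 <- V10 -> V2
  P7: V1 <- V3 -> V10 -> V2
  P8: V1 <- V3 -> V2
Condition 1 (no descendant of V1 in the set): holds — descendants of V1 are {V2}; none are in {V11, V5, V6}.
Condition 2 (every backdoor path blocked by {V11, V5, V6}):
  P1: blocked at fork node V5 ∈ conditioning set.
  P2: blocked at fork node V5 ∈ conditioning set.
  P3: blocked at fork node V5 ∈ conditioning set.
  P4: blocked at fork node V5 ∈ conditioning set.
  P5: blocked at fork node V5 ∈ conditioning set.
  P6: blocked at fork node V5 ∈ conditioning set.
  P7: open — no interior node is in the conditioning set.
  P8: open — no interior node is in the conditioning set.
{V11, V5, V6} does not satisfy the backdoor criterion.

No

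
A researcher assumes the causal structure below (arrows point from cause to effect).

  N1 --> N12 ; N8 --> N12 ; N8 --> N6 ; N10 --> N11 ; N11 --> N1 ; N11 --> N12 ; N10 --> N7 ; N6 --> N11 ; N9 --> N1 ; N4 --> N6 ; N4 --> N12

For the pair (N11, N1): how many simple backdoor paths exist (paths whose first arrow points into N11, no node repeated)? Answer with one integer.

A backdoor path from N11 to N1 is any simple undirected path whose first edge points into N11 (i.e. leaves N11 via a parent).
Parents of N11: {N10, N6}.
Enumerating:
  P1: N11 <- N6 <- N4 -> N12 <- N1
  P2: N11 <- N6 <- N8 -> N12 <- N1
That exhausts the simple backdoor paths. Count: 2.

2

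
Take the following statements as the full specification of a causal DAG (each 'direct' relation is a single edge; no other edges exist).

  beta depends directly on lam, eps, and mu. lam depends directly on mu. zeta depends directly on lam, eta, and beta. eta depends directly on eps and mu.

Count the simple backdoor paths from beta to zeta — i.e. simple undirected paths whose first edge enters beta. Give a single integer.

6

A backdoor path from beta to zeta is any simple undirected path whose first edge points into beta (i.e. leaves beta via a parent).
Parents of beta: {eps, lam, mu}.
Enumerating:
  P1: beta <- eps -> eta <- mu -> lam -> zeta
  P2: beta <- eps -> eta -> zeta
  P3: beta <- mu -> lam -> zeta
  P4: beta <- mu -> eta -> zeta
  P5: beta <- lam <- mu -> eta -> zeta
  P6: beta <- lam -> zeta
That exhausts the simple backdoor paths. Count: 6.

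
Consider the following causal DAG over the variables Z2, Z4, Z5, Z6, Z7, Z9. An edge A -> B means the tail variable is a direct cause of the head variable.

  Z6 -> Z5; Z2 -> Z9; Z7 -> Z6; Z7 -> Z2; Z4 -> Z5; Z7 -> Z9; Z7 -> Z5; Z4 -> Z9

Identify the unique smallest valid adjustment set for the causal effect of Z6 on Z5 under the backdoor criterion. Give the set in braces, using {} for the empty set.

Variables eligible for adjustment (non-descendants of Z6, excluding Z6 and Z5): {Z2, Z4, Z7, Z9}.
Backdoor paths from Z6 to Z5:
  P1: Z6 <- Z7 -> Z2 -> Z9 <- Z4 -> Z5
  P2: Z6 <- Z7 -> Z9 <- Z4 -> Z5
  P3: Z6 <- Z7 -> Z5
The empty set is not sufficient: P3 (Z6 <- Z7 -> Z5) has no collider blocking it and no conditioned non-collider, so it is open.
Try {Z7}:
  P1: blocked at fork node Z7 ∈ conditioning set.
  P2: blocked at fork node Z7 ∈ conditioning set.
  P3: blocked at fork node Z7 ∈ conditioning set.
{Z7} contains no descendant of Z6 and blocks every backdoor path.
No other singleton works — e.g. {Z2} leaves P3 open — so {Z7} is the unique smallest valid adjustment set.

{Z7}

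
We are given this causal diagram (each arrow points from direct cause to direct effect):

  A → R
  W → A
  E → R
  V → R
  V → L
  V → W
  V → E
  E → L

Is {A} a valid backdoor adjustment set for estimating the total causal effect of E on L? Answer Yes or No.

Backdoor paths from E to L (paths whose first edge points into E):
  P1: E <- V -> L
Condition 1 (no descendant of E in the set): holds — descendants of E are {L, R}; none are in {A}.
Condition 2 (every backdoor path blocked by {A}):
  P1: open — no interior node is in the conditioning set.
{A} does not satisfy the backdoor criterion.

No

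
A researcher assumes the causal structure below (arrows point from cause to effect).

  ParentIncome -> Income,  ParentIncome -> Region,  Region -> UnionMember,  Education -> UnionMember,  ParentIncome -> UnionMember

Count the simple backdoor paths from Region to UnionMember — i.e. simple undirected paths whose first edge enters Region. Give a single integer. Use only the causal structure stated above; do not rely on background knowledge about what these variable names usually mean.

A backdoor path from Region to UnionMember is any simple undirected path whose first edge points into Region (i.e. leaves Region via a parent).
Parents of Region: {ParentIncome}.
Enumerating:
  P1: Region <- ParentIncome -> UnionMember
That exhausts the simple backdoor paths. Count: 1.

1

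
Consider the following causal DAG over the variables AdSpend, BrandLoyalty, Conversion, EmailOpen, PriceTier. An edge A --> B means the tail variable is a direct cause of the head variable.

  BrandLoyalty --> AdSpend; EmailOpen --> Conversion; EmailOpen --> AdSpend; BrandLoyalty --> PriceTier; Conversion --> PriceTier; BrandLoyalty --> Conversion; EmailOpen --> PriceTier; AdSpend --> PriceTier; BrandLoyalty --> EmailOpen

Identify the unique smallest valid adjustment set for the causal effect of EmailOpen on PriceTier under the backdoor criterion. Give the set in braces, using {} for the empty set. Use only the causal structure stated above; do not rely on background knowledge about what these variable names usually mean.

Variables eligible for adjustment (non-descendants of EmailOpen, excluding EmailOpen and PriceTier): {BrandLoyalty}.
Backdoor paths from EmailOpen to PriceTier:
  P1: EmailOpen <- BrandLoyalty -> Conversion -> PriceTier
  P2: EmailOpen <- BrandLoyalty -> AdSpend -> PriceTier
  P3: EmailOpen <- BrandLoyalty -> PriceTier
The empty set is not sufficient: P1 (EmailOpen <- BrandLoyalty -> Conversion -> PriceTier) has no collider blocking it and no conditioned non-collider, so it is open.
Try {BrandLoyalty}:
  P1: blocked at fork node BrandLoyalty ∈ conditioning set.
  P2: blocked at fork node BrandLoyalty ∈ conditioning set.
  P3: blocked at fork node BrandLoyalty ∈ conditioning set.
{BrandLoyalty} contains no descendant of EmailOpen and blocks every backdoor path.
{BrandLoyalty} is the unique smallest valid adjustment set.

{BrandLoyalty}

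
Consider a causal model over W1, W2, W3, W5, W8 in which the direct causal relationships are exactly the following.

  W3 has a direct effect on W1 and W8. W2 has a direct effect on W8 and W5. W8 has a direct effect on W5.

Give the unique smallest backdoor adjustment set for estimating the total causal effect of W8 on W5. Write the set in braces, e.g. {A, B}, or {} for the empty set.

{W2}

Variables eligible for adjustment (non-descendants of W8, excluding W8 and W5): {W1, W2, W3}.
Backdoor paths from W8 to W5:
  P1: W8 <- W2 -> W5
The empty set is not sufficient: P1 (W8 <- W2 -> W5) has no collider blocking it and no conditioned non-collider, so it is open.
Try {W2}:
  P1: blocked at fork node W2 ∈ conditioning set.
{W2} contains no descendant of W8 and blocks every backdoor path.
No other singleton works — e.g. {W3} leaves P1 open — so {W2} is the unique smallest valid adjustment set.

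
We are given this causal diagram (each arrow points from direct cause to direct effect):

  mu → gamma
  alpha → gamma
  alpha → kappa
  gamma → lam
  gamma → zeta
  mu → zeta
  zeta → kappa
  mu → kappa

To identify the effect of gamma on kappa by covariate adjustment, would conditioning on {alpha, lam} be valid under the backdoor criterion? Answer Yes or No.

Backdoor paths from gamma to kappa (paths whose first edge points into gamma):
  P1: gamma <- mu -> zeta -> kappa
  P2: gamma <- mu -> kappa
  P3: gamma <- alpha -> kappa
Condition 1 (no descendant of gamma in the set): FAILS — lam is a descendant of gamma.
Condition 2 (every backdoor path blocked by {alpha, lam}):
  P1: open — no interior node is in the conditioning set.
  P2: open — no interior node is in the conditioning set.
  P3: blocked at fork node alpha ∈ conditioning set.
{alpha, lam} does not satisfy the backdoor criterion.

No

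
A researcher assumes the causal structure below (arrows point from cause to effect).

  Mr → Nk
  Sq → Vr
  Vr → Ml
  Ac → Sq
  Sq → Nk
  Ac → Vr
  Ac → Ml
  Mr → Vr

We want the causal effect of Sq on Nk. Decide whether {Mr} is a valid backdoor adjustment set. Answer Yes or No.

Yes

Backdoor paths from Sq to Nk (paths whose first edge points into Sq):
  P1: Sq <- Ac -> Vr <- Mr -> Nk
  P2: Sq <- Ac -> Ml <- Vr <- Mr -> Nk
Condition 1 (no descendant of Sq in the set): holds — descendants of Sq are {Ml, Nk, Vr}; none are in {Mr}.
Condition 2 (every backdoor path blocked by {Mr}):
  P1: blocked at collider Vr (neither it nor any descendant is in the conditioning set).
  P2: blocked at collider Ml (neither it nor any descendant is in the conditioning set).
{Mr} satisfies the backdoor criterion.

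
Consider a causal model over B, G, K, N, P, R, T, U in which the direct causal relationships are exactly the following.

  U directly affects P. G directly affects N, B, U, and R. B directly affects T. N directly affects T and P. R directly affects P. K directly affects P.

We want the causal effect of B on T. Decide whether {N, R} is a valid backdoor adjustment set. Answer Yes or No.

Yes

Backdoor paths from B to T (paths whose first edge points into B):
  P1: B <- G -> N -> T
  P2: B <- G -> U -> P <- N -> T
  P3: B <- G -> R -> P <- N -> T
Condition 1 (no descendant of B in the set): holds — descendants of B are {T}; none are in {N, R}.
Condition 2 (every backdoor path blocked by {N, R}):
  P1: blocked at chain node N ∈ conditioning set.
  P2: blocked at collider P (neither it nor any descendant is in the conditioning set).
  P3: blocked at chain node R ∈ conditioning set.
{N, R} satisfies the backdoor criterion.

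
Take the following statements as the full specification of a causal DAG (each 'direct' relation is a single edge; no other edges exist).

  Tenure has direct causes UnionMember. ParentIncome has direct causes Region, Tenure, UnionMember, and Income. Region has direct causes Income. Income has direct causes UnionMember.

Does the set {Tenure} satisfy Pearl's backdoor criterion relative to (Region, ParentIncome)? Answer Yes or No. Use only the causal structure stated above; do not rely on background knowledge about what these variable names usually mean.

Backdoor paths from Region to ParentIncome (paths whose first edge points into Region):
  P1: Region <- Income <- UnionMember -> Tenure -> ParentIncome
  P2: Region <- Income <- UnionMember -> ParentIncome
  P3: Region <- Income -> ParentIncome
Condition 1 (no descendant of Region in the set): holds — descendants of Region are {ParentIncome}; none are in {Tenure}.
Condition 2 (every backdoor path blocked by {Tenure}):
  P1: blocked at chain node Tenure ∈ conditioning set.
  P2: open — no interior node is in the conditioning set.
  P3: open — no interior node is in the conditioning set.
{Tenure} does not satisfy the backdoor criterion.

No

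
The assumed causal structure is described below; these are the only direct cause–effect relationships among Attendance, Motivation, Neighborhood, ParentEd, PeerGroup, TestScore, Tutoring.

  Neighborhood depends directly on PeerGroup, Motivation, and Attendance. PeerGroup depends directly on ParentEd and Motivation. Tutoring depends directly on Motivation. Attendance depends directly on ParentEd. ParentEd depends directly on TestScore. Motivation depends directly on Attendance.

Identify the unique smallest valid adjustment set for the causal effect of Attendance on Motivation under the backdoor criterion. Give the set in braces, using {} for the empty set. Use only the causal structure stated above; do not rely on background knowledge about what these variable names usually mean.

Variables eligible for adjustment (non-descendants of Attendance, excluding Attendance and Motivation): {ParentEd, TestScore}.
Backdoor paths from Attendance to Motivation:
  P1: Attendance <- ParentEd -> PeerGroup <- Motivation
  P2: Attendance <- ParentEd -> PeerGroup -> Neighborhood <- Motivation
Each backdoor path contains an unconditioned collider, so every path is already blocked with the empty conditioning set:
  P1: blocked at collider PeerGroup (neither it nor any descendant is in the conditioning set).
  P2: blocked at collider Neighborhood (neither it nor any descendant is in the conditioning set).
The empty set is therefore the unique smallest valid set.

{}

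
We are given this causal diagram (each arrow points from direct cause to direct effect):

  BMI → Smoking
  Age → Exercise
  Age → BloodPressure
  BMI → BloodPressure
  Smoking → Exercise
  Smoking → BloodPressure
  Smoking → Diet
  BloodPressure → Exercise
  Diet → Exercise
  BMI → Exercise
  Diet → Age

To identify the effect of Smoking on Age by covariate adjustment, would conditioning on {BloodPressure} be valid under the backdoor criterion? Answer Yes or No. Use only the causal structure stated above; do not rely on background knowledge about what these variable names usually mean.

Backdoor paths from Smoking to Age (paths whose first edge points into Smoking):
  P1: Smoking <- BMI -> BloodPressure <- Age
  P2: Smoking <- BMI -> BloodPressure -> Exercise <- Diet -> Age
  P3: Smoking <- BMI -> BloodPressure -> Exercise <- Age
  P4: Smoking <- BMI -> Exercise <- Diet -> Age
  P5: Smoking <- BMI -> Exercise <- Age
  P6: Smoking <- BMI -> Exercise <- BloodPressure <- Age
Condition 1 (no descendant of Smoking in the set): FAILS — BloodPressure is a descendant of Smoking.
Condition 2 (every backdoor path blocked by {BloodPressure}):
  P1: open — collider(s) BloodPressure are conditioned on (or have a conditioned descendant) and no non-collider on the path is in the set.
  P2: blocked at chain node BloodPressure ∈ conditioning set.
  P3: blocked at chain node BloodPressure ∈ conditioning set.
  P4: blocked at collider Exercise (neither it nor any descendant is in the conditioning set).
  P5: blocked at collider Exercise (neither it nor any descendant is in the conditioning set).
  P6: blocked at collider Exercise (neither it nor any descendant is in the conditioning set).
{BloodPressure} does not satisfy the backdoor criterion.

No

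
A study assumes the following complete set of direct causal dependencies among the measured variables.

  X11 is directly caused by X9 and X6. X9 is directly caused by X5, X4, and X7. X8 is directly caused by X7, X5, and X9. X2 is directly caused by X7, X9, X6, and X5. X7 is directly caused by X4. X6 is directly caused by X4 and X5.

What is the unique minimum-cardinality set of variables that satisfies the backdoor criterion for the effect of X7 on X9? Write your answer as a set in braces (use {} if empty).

Variables eligible for adjustment (non-descendants of X7, excluding X7 and X9): {X4, X5, X6}.
Backdoor paths from X7 to X9:
  P1: X7 <- X4 -> X6 <- X5 -> X9
  P2: X7 <- X4 -> X6 <- X5 -> X8 <- X9
  P3: X7 <- X4 -> X6 <- X5 -> X2 <- X9
  P4: X7 <- X4 -> X6 -> X11 <- X9
  P5: X7 <- X4 -> X6 -> X2 <- X5 -> X9
  P6: X7 <- X4 -> X6 -> X2 <- X5 -> X8 <- X9
  P7: X7 <- X4 -> X6 -> X2 <- X9
  P8: X7 <- X4 -> X9
The empty set is not sufficient: P8 (X7 <- X4 -> X9) has no collider blocking it and no conditioned non-collider, so it is open.
Try {X4}:
  P1: blocked at fork node X4 ∈ conditioning set.
  P2: blocked at fork node X4 ∈ conditioning set.
  P3: blocked at fork node X4 ∈ conditioning set.
  P4: blocked at fork node X4 ∈ conditioning set.
  P5: blocked at fork node X4 ∈ conditioning set.
  P6: blocked at fork node X4 ∈ conditioning set.
  P7: blocked at fork node X4 ∈ conditioning set.
  P8: blocked at fork node X4 ∈ conditioning set.
{X4} contains no descendant of X7 and blocks every backdoor path.
No other singleton works — e.g. {X5} leaves P8 open — so {X4} is the unique smallest valid adjustment set.

{X4}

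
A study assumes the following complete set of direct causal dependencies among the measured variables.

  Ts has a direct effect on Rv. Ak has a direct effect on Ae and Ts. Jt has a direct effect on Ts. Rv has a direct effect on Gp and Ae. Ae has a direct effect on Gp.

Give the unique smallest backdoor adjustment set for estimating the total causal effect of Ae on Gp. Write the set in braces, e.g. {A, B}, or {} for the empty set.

Variables eligible for adjustment (non-descendants of Ae, excluding Ae and Gp): {Ak, Jt, Rv, Ts}.
Backdoor paths from Ae to Gp:
  P1: Ae <- Ak -> Ts -> Rv -> Gp
  P2: Ae <- Rv -> Gp
The empty set is not sufficient: P1 (Ae <- Ak -> Ts -> Rv -> Gp) has no collider blocking it and no conditioned non-collider, so it is open.
Try {Rv}:
  P1: blocked at chain node Rv ∈ conditioning set.
  P2: blocked at fork node Rv ∈ conditioning set.
{Rv} contains no descendant of Ae and blocks every backdoor path.
No other singleton works — e.g. {Ak} leaves P2 open — so {Rv} is the unique smallest valid adjustment set.

{Rv}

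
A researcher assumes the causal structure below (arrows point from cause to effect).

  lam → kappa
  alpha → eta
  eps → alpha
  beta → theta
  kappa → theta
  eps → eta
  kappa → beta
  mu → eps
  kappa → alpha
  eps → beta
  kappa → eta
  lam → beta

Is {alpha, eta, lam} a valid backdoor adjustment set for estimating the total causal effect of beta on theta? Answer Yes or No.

No

Backdoor paths from beta to theta (paths whose first edge points into beta):
  P1: beta <- lam -> kappa -> theta
  P2: beta <- kappa -> theta
  P3: beta <- eps -> alpha <- kappa -> theta
  P4: beta <- eps -> alpha -> eta <- kappa -> theta
  P5: beta <- eps -> eta <- kappa -> theta
  P6: beta <- eps -> eta <- alpha <- kappa -> theta
Condition 1 (no descendant of beta in the set): holds — descendants of beta are {theta}; none are in {alpha, eta, lam}.
Condition 2 (every backdoor path blocked by {alpha, eta, lam}):
  P1: blocked at fork node lam ∈ conditioning set.
  P2: open — no interior node is in the conditioning set.
  P3: open — collider(s) alpha are conditioned on (or have a conditioned descendant) and no non-collider on the path is in the set.
  P4: blocked at chain node alpha ∈ conditioning set.
  P5: open — collider(s) eta are conditioned on (or have a conditioned descendant) and no non-collider on the path is in the set.
  P6: blocked at chain node alpha ∈ conditioning set.
{alpha, eta, lam} does not satisfy the backdoor criterion.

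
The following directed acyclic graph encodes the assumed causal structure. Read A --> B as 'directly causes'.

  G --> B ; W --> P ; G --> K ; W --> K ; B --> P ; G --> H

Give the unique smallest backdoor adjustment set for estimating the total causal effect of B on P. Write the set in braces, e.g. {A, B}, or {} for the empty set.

Variables eligible for adjustment (non-descendants of B, excluding B and P): {G, H, K, W}.
Backdoor paths from B to P:
  P1: B <- G -> K <- W -> P
Each backdoor path contains an unconditioned collider, so every path is already blocked with the empty conditioning set:
  P1: blocked at collider K (neither it nor any descendant is in the conditioning set).
The empty set is therefore the unique smallest valid set.

{}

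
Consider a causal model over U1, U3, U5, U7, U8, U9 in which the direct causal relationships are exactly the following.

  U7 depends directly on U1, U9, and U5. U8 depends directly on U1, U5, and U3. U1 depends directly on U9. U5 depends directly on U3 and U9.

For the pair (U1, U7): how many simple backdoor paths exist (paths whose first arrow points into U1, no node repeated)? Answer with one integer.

A backdoor path from U1 to U7 is any simple undirected path whose first edge points into U1 (i.e. leaves U1 via a parent).
Parents of U1: {U9}.
Enumerating:
  P1: U1 <- U9 -> U5 -> U7
  P2: U1 <- U9 -> U7
That exhausts the simple backdoor paths. Count: 2.

2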